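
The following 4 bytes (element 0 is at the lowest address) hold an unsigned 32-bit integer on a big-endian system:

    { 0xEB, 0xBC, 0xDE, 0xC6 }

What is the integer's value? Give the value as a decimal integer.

Big-endian stores the most-significant byte at the lowest address.
The bytes are already most-significant first: 0xEBBCDEC6.
0xEBBCDEC6 = 3955023558.

3955023558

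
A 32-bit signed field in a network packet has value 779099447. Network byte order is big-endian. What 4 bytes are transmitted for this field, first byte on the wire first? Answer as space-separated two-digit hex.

779099447 in hexadecimal, padded to 32 bits, is 0x2E701D37.
Split into bytes (most-significant first): 2E 70 1D 37.
Big-endian: lowest address holds the most-significant byte.
So the memory order matches the most-significant-first order: 2E 70 1D 37.

2E 70 1D 37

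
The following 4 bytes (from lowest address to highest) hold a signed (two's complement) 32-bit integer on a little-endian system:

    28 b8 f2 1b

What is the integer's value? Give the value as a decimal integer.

468891688

Little-endian stores the least-significant byte at the lowest address.
Reassemble most-significant byte first: 1B F2 B8 28 → 0x1BF2B828.
0x1BF2B828 = 468891688.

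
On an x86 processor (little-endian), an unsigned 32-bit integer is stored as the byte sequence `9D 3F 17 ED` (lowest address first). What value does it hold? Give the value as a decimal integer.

In little-endian order the low byte comes first in memory.
Reassemble most-significant byte first: ED 17 3F 9D → 0xED173F9D.
0xED173F9D = 3977723805.

3977723805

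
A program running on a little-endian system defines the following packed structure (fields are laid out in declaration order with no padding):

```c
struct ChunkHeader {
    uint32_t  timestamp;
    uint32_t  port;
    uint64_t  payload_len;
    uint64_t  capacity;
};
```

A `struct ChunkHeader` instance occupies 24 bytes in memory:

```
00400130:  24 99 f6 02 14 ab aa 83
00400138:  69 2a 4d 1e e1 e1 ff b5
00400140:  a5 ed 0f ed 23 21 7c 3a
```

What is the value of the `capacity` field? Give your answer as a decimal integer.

4214279789496757669

`capacity` follows `timestamp` (4 B), `port` (4 B), `payload_len` (8 B), so it starts at offset 4 + 4 + 8 = 16 and occupies 8 bytes.
Bytes at offsets 16..23: A5 ED 0F ED 23 21 7C 3A.
Little-endian stores the least-significant byte at the lowest address.
Reassemble most-significant byte first: 3A 7C 21 23 ED 0F ED A5 → 0x3A7C2123ED0FEDA5.
0x3A7C2123ED0FEDA5 = 4214279789496757669.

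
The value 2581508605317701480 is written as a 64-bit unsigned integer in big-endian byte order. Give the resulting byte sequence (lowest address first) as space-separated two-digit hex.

23 D3 5C 66 2C 93 5F 68

2581508605317701480 in hexadecimal, padded to 64 bits, is 0x23D35C662C935F68.
Split into bytes (most-significant first): 23 D3 5C 66 2C 93 5F 68.
Big-endian stores the most-significant byte at the lowest address.
So the memory order matches the most-significant-first order: 23 D3 5C 66 2C 93 5F 68.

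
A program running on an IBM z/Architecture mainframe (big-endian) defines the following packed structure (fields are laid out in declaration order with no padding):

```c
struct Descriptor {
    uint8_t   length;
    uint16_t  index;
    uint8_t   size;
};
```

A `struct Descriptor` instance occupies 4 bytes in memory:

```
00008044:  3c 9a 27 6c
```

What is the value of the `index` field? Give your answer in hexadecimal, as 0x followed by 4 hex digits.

0x9A27

`index` follows `length` (1 byte), so it starts at byte offset 1 and occupies 2 bytes.
Bytes at offsets 1..2: 9A 27.
In big-endian order the high byte comes first in memory.
The bytes are already most-significant first: 0x9A27.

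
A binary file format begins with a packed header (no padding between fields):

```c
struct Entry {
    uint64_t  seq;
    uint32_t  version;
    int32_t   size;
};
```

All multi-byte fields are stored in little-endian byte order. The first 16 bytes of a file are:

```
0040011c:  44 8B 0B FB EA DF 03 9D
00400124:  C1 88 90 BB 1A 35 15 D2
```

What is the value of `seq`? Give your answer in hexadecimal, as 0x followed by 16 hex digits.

`seq` is the first field, at byte offset 0, occupying 8 bytes.
Bytes at offsets 0..7: 44 8B 0B FB EA DF 03 9D.
Little-endian stores the least-significant byte at the lowest address.
Reassemble most-significant byte first: 9D 03 DF EA FB 0B 8B 44 → 0x9D03DFEAFB0B8B44.

0x9D03DFEAFB0B8B44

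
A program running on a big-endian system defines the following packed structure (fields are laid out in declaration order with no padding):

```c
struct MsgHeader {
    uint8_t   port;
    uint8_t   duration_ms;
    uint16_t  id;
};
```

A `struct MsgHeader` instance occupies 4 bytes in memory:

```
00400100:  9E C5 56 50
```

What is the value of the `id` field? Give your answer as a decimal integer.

`id` follows `port` (1 B), `duration_ms` (1 B), so it starts at offset 1 + 1 = 2 and occupies 2 bytes.
Bytes at offsets 2..3: 56 50.
Big-endian stores the most-significant byte at the lowest address.
The bytes are already most-significant first: 0x5650.
0x5650 = 22096.

22096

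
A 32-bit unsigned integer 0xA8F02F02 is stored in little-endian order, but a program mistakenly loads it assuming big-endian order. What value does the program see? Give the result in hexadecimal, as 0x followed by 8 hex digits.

Stored little-endian, the bytes at ascending addresses are 02 2F F0 A8.
Read back as big-endian, the last byte is least significant, giving 0x022FF0A8.

0x022FF0A8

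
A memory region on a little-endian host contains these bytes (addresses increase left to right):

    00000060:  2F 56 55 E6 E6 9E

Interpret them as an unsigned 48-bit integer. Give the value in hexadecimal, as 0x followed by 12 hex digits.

Little-endian stores the least-significant byte at the lowest address.
Reassemble most-significant byte first: 9E E6 E6 55 56 2F → 0x9EE6E655562F.

0x9EE6E655562F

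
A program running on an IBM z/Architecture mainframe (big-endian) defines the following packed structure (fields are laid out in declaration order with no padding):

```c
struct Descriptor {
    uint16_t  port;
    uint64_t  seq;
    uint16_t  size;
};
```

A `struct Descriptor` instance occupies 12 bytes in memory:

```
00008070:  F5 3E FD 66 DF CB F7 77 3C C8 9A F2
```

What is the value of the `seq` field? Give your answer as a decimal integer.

18259527806343396552

`seq` follows `port` (2 bytes), so it starts at byte offset 2 and occupies 8 bytes.
Bytes at offsets 2..9: FD 66 DF CB F7 77 3C C8.
In big-endian order the high byte comes first in memory.
The bytes are already most-significant first: 0xFD66DFCBF7773CC8.
0xFD66DFCBF7773CC8 = 18259527806343396552.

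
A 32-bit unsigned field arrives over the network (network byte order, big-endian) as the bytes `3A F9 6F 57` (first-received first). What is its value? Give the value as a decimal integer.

In big-endian order the high byte comes first in memory.
The bytes are already most-significant first: 0x3AF96F57.
0x3AF96F57 = 989425495.

989425495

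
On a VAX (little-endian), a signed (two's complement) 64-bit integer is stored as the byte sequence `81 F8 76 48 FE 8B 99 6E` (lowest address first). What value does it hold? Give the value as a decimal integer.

Little-endian: lowest address holds the least-significant byte.
Reassemble most-significant byte first: 6E 99 8B FE 48 76 F8 81 → 0x6E998BFE4876F881.
0x6E998BFE4876F881 = 7969554939862513793.

7969554939862513793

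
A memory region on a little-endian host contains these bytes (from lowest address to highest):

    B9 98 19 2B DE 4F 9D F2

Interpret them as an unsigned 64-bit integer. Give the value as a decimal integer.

In little-endian order the low byte comes first in memory.
Reassemble most-significant byte first: F2 9D 4F DE 2B 19 98 B9 → 0xF29D4FDE2B1998B9.
0xF29D4FDE2B1998B9 = 17482217144146565305.

17482217144146565305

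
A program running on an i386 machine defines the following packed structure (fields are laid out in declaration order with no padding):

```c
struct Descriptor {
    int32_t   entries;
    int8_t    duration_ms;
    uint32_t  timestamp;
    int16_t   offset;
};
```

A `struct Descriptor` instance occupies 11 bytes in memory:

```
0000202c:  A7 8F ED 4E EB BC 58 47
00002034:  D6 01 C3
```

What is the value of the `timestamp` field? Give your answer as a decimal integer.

3594999996

`timestamp` follows `entries` (4 B), `duration_ms` (1 B), so it starts at offset 4 + 1 = 5 and occupies 4 bytes.
Bytes at offsets 5..8: BC 58 47 D6.
Little-endian: lowest address holds the least-significant byte.
Reassemble most-significant byte first: D6 47 58 BC → 0xD64758BC.
0xD64758BC = 3594999996.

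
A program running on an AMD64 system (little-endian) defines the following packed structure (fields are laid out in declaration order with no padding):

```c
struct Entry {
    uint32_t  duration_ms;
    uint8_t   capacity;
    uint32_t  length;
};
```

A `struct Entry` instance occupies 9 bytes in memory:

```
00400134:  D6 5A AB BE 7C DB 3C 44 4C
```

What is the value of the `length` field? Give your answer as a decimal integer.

1279540443

`length` follows `duration_ms` (4 B), `capacity` (1 B), so it starts at offset 4 + 1 = 5 and occupies 4 bytes.
Bytes at offsets 5..8: DB 3C 44 4C.
Little-endian stores the least-significant byte at the lowest address.
Reassemble most-significant byte first: 4C 44 3C DB → 0x4C443CDB.
0x4C443CDB = 1279540443.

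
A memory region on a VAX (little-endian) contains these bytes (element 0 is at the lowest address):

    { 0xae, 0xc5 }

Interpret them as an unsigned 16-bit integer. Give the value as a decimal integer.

Little-endian stores the least-significant byte at the lowest address.
Reassemble most-significant byte first: C5 AE → 0xC5AE.
0xC5AE = 50606.

50606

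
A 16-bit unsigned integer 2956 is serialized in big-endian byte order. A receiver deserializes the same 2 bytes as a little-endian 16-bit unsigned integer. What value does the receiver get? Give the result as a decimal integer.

35851

2956 in 16-bit hexadecimal is 0x0B8C.
Stored big-endian, the bytes at ascending addresses are 0B 8C.
Read back as little-endian, the first byte is least significant, giving 0x8C0B.
0x8C0B = 35851.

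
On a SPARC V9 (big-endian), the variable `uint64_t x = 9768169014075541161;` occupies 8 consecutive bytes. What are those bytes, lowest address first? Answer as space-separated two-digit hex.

87 8F 81 F6 DD F3 46 A9

9768169014075541161 in hexadecimal, padded to 64 bits, is 0x878F81F6DDF346A9.
Split into bytes (most-significant first): 87 8F 81 F6 DD F3 46 A9.
Big-endian stores the most-significant byte at the lowest address.
So the memory order matches the most-significant-first order: 87 8F 81 F6 DD F3 46 A9.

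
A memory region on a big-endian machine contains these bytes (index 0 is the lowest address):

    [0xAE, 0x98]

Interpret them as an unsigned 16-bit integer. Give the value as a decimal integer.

44696

Big-endian: lowest address holds the most-significant byte.
The bytes are already most-significant first: 0xAE98.
0xAE98 = 44696.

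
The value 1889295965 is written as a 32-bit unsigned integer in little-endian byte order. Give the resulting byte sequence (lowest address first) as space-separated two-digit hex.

1889295965 in hexadecimal, padded to 32 bits, is 0x709C5E5D.
Split into bytes (most-significant first): 70 9C 5E 5D.
Little-endian: lowest address holds the least-significant byte.
So at ascending addresses the bytes are 5D 5E 9C 70.

5D 5E 9C 70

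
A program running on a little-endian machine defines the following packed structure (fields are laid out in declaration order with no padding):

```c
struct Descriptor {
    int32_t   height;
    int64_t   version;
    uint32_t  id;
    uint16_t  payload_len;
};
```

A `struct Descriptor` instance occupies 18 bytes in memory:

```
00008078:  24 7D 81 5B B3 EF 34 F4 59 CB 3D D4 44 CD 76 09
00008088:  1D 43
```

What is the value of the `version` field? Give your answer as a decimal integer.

-3153140576879841357

`version` follows `height` (4 bytes), so it starts at byte offset 4 and occupies 8 bytes.
Bytes at offsets 4..11: B3 EF 34 F4 59 CB 3D D4.
Little-endian: lowest address holds the least-significant byte.
Reassemble most-significant byte first: D4 3D CB 59 F4 34 EF B3 → 0xD43DCB59F434EFB3.
Top bit is set, so as a signed 64-bit value this is 0xD43DCB59F434EFB3 − 2^64 = -3153140576879841357.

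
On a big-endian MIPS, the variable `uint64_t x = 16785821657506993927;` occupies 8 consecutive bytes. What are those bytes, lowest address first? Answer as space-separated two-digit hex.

E8 F3 37 DC C6 C3 57 07

16785821657506993927 in hexadecimal, padded to 64 bits, is 0xE8F337DCC6C35707.
Split into bytes (most-significant first): E8 F3 37 DC C6 C3 57 07.
In big-endian order the high byte comes first in memory.
So the memory order matches the most-significant-first order: E8 F3 37 DC C6 C3 57 07.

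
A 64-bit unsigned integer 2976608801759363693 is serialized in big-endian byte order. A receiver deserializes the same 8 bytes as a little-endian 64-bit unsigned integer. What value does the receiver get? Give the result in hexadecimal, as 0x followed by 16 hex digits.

2976608801759363693 in 64-bit hexadecimal is 0x294F09EF382B026D.
Stored big-endian, the bytes at ascending addresses are 29 4F 09 EF 38 2B 02 6D.
Read back as little-endian, the first byte is least significant, giving 0x6D022B38EF094F29.

0x6D022B38EF094F29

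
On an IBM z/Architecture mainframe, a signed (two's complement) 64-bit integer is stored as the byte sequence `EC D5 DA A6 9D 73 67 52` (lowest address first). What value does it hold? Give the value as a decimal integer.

-1380957301578176686

Big-endian stores the most-significant byte at the lowest address.
The bytes are already most-significant first: 0xECD5DAA69D736752.
Top bit is set, so as a signed 64-bit value this is 0xECD5DAA69D736752 − 2^64 = -1380957301578176686.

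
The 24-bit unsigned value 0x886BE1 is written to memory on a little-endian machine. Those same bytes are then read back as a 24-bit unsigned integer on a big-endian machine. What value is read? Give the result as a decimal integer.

14773128

Stored little-endian, the bytes at ascending addresses are E1 6B 88.
Read back as big-endian, the last byte is least significant, giving 0xE16B88.
0xE16B88 = 14773128.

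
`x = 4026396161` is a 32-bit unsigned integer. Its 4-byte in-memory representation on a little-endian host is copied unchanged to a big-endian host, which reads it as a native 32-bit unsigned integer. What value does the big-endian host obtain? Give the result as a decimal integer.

4026396161 in 32-bit hexadecimal is 0xEFFDEE01.
Stored little-endian, the bytes at ascending addresses are 01 EE FD EF.
Read back as big-endian, the last byte is least significant, giving 0x01EEFDEF.
0x01EEFDEF = 32439791.

32439791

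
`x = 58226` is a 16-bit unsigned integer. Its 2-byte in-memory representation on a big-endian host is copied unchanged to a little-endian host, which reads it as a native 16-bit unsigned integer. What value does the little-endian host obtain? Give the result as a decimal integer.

29411

58226 in 16-bit hexadecimal is 0xE372.
Stored big-endian, the bytes at ascending addresses are E3 72.
Read back as little-endian, the first byte is least significant, giving 0x72E3.
0x72E3 = 29411.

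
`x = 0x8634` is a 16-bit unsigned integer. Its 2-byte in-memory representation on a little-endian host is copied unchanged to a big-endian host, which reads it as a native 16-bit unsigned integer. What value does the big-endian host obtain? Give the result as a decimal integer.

13446

Stored little-endian, the bytes at ascending addresses are 34 86.
Read back as big-endian, the last byte is least significant, giving 0x3486.
0x3486 = 13446.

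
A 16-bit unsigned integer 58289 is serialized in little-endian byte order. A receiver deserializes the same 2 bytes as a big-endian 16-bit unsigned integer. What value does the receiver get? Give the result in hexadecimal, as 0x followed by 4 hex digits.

0xB1E3

58289 in 16-bit hexadecimal is 0xE3B1.
Stored little-endian, the bytes at ascending addresses are B1 E3.
Read back as big-endian, the last byte is least significant, giving 0xB1E3.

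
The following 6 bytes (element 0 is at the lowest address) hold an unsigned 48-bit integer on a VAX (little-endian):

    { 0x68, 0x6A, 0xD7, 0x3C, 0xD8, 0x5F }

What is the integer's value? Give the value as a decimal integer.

105382338325096

In little-endian order the low byte comes first in memory.
Reassemble most-significant byte first: 5F D8 3C D7 6A 68 → 0x5FD83CD76A68.
0x5FD83CD76A68 = 105382338325096.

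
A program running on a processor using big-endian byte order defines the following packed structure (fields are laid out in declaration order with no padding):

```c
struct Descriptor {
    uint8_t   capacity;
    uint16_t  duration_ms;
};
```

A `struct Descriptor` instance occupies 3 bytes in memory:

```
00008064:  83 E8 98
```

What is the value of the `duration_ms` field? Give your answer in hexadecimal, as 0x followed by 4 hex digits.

0xE898

`duration_ms` follows `capacity` (1 byte), so it starts at byte offset 1 and occupies 2 bytes.
Bytes at offsets 1..2: E8 98.
Big-endian: lowest address holds the most-significant byte.
The bytes are already most-significant first: 0xE898.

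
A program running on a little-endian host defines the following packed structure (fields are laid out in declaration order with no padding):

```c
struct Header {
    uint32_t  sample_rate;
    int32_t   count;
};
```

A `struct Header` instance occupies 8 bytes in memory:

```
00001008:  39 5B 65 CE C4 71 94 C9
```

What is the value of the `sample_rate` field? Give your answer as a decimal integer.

`sample_rate` is the first field, at byte offset 0, occupying 4 bytes.
Bytes at offsets 0..3: 39 5B 65 CE.
Little-endian: lowest address holds the least-significant byte.
Reassemble most-significant byte first: CE 65 5B 39 → 0xCE655B39.
0xCE655B39 = 3462748985.

3462748985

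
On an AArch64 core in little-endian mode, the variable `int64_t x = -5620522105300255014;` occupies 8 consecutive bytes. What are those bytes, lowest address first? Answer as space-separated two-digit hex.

DA FE 58 8D EC E4 FF B1

Two's complement of -5620522105300255014 in 64 bits: 5620522105300255014 = 0x4E001B1372A70126; invert → 0xB1FFE4EC8D58FED9; add 1 → 0xB1FFE4EC8D58FEDA.
Split into bytes (most-significant first): B1 FF E4 EC 8D 58 FE DA.
In little-endian order the low byte comes first in memory.
So at ascending addresses the bytes are DA FE 58 8D EC E4 FF B1.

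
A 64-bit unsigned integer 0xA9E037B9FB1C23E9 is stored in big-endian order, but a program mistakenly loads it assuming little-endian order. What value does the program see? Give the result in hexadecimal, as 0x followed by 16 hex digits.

Stored big-endian, the bytes at ascending addresses are A9 E0 37 B9 FB 1C 23 E9.
Read back as little-endian, the first byte is least significant, giving 0xE9231CFBB937E0A9.

0xE9231CFBB937E0A9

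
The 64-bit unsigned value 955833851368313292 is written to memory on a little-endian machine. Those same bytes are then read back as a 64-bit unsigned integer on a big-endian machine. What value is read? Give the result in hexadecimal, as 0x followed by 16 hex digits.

0xCC111AD7D2CD430D

955833851368313292 in 64-bit hexadecimal is 0x0D43CDD2D71A11CC.
Stored little-endian, the bytes at ascending addresses are CC 11 1A D7 D2 CD 43 0D.
Read back as big-endian, the last byte is least significant, giving 0xCC111AD7D2CD430D.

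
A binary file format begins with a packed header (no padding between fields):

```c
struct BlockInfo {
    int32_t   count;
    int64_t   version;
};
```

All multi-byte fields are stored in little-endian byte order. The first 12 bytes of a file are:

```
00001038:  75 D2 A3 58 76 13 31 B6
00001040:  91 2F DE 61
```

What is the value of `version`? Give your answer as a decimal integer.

7052126369382208374

`version` follows `count` (4 bytes), so it starts at byte offset 4 and occupies 8 bytes.
Bytes at offsets 4..11: 76 13 31 B6 91 2F DE 61.
Little-endian: lowest address holds the least-significant byte.
Reassemble most-significant byte first: 61 DE 2F 91 B6 31 13 76 → 0x61DE2F91B6311376.
0x61DE2F91B6311376 = 7052126369382208374.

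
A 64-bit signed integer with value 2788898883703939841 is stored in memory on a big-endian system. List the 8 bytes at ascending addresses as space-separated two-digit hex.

26 B4 28 C2 2D A8 23 01

2788898883703939841 in hexadecimal, padded to 64 bits, is 0x26B428C22DA82301.
Split into bytes (most-significant first): 26 B4 28 C2 2D A8 23 01.
In big-endian order the high byte comes first in memory.
So the memory order matches the most-significant-first order: 26 B4 28 C2 2D A8 23 01.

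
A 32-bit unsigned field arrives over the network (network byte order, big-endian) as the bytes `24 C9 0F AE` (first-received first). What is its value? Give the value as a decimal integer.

In big-endian order the high byte comes first in memory.
The bytes are already most-significant first: 0x24C90FAE.
0x24C90FAE = 617156526.

617156526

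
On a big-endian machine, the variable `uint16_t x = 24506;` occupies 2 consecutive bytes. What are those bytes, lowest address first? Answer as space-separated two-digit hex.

5F BA

24506 in hexadecimal, padded to 16 bits, is 0x5FBA.
Split into bytes (most-significant first): 5F BA.
Big-endian: lowest address holds the most-significant byte.
So the memory order matches the most-significant-first order: 5F BA.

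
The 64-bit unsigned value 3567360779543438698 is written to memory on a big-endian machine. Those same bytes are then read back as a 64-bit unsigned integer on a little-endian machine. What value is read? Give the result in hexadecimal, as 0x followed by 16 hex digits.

0x6AE55872BACF8131

3567360779543438698 in 64-bit hexadecimal is 0x3181CFBA7258E56A.
Stored big-endian, the bytes at ascending addresses are 31 81 CF BA 72 58 E5 6A.
Read back as little-endian, the first byte is least significant, giving 0x6AE55872BACF8131.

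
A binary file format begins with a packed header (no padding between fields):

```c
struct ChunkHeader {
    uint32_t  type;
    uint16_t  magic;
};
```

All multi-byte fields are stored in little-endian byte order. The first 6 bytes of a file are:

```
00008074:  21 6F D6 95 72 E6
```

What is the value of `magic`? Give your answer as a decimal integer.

`magic` follows `type` (4 bytes), so it starts at byte offset 4 and occupies 2 bytes.
Bytes at offsets 4..5: 72 E6.
Little-endian stores the least-significant byte at the lowest address.
Reassemble most-significant byte first: E6 72 → 0xE672.
0xE672 = 58994.

58994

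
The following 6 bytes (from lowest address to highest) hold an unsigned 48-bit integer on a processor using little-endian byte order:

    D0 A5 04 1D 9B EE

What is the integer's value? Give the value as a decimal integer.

Little-endian: lowest address holds the least-significant byte.
Reassemble most-significant byte first: EE 9B 1D 04 A5 D0 → 0xEE9B1D04A5D0.
0xEE9B1D04A5D0 = 262349974185424.

262349974185424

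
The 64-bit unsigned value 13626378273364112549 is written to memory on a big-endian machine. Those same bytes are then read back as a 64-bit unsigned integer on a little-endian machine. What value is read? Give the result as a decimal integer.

13626378273364112549 in 64-bit hexadecimal is 0xBD1A9ED80EF7F4A5.
Stored big-endian, the bytes at ascending addresses are BD 1A 9E D8 0E F7 F4 A5.
Read back as little-endian, the first byte is least significant, giving 0xA5F4F70ED89E1ABD.
0xA5F4F70ED89E1ABD = 11958454553711352509.

11958454553711352509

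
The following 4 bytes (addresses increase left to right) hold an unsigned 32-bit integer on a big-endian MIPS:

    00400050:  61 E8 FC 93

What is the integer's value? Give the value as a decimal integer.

1642658963

Big-endian: lowest address holds the most-significant byte.
The bytes are already most-significant first: 0x61E8FC93.
0x61E8FC93 = 1642658963.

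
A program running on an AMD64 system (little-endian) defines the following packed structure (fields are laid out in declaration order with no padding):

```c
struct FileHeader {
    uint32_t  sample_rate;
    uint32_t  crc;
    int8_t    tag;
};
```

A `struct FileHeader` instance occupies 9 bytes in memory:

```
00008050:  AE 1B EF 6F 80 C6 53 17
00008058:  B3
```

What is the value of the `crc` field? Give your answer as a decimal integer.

391366272

`crc` follows `sample_rate` (4 bytes), so it starts at byte offset 4 and occupies 4 bytes.
Bytes at offsets 4..7: 80 C6 53 17.
In little-endian order the low byte comes first in memory.
Reassemble most-significant byte first: 17 53 C6 80 → 0x1753C680.
0x1753C680 = 391366272.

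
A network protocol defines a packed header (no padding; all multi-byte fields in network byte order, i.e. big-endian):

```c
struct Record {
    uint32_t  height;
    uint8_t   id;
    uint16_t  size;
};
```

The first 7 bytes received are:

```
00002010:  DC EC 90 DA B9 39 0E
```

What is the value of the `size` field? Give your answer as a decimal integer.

`size` follows `height` (4 B), `id` (1 B), so it starts at offset 4 + 1 = 5 and occupies 2 bytes.
Bytes at offsets 5..6: 39 0E.
In big-endian order the high byte comes first in memory.
The bytes are already most-significant first: 0x390E.
0x390E = 14606.

14606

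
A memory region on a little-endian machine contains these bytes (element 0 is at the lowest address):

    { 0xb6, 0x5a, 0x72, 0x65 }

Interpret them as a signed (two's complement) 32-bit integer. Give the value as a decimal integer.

1701993142

Little-endian: lowest address holds the least-significant byte.
Reassemble most-significant byte first: 65 72 5A B6 → 0x65725AB6.
0x65725AB6 = 1701993142.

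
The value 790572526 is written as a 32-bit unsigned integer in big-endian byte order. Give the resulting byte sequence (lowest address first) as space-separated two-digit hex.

790572526 in hexadecimal, padded to 32 bits, is 0x2F1F2DEE.
Split into bytes (most-significant first): 2F 1F 2D EE.
Big-endian stores the most-significant byte at the lowest address.
So the memory order matches the most-significant-first order: 2F 1F 2D EE.

2F 1F 2D EE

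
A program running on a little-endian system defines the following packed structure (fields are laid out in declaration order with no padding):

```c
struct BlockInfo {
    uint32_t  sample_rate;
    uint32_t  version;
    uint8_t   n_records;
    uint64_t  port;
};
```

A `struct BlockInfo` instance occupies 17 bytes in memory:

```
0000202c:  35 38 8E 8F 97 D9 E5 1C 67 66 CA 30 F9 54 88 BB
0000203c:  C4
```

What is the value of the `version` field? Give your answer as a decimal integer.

484825495

`version` follows `sample_rate` (4 bytes), so it starts at byte offset 4 and occupies 4 bytes.
Bytes at offsets 4..7: 97 D9 E5 1C.
Little-endian: lowest address holds the least-significant byte.
Reassemble most-significant byte first: 1C E5 D9 97 → 0x1CE5D997.
0x1CE5D997 = 484825495.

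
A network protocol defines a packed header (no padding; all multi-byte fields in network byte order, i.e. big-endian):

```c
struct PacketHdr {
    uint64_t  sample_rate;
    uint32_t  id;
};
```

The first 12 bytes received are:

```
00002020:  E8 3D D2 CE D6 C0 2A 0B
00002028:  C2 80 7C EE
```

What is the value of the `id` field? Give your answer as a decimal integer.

`id` follows `sample_rate` (8 bytes), so it starts at byte offset 8 and occupies 4 bytes.
Bytes at offsets 8..11: C2 80 7C EE.
In big-endian order the high byte comes first in memory.
The bytes are already most-significant first: 0xC2807CEE.
0xC2807CEE = 3263200494.

3263200494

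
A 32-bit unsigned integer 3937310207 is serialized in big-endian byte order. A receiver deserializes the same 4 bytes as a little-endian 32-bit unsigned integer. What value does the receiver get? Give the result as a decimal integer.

3937310207 in 32-bit hexadecimal is 0xEAAE95FF.
Stored big-endian, the bytes at ascending addresses are EA AE 95 FF.
Read back as little-endian, the first byte is least significant, giving 0xFF95AEEA.
0xFF95AEEA = 4287999722.

4287999722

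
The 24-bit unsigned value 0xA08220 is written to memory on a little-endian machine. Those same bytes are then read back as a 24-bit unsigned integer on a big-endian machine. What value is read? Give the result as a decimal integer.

2130592

Stored little-endian, the bytes at ascending addresses are 20 82 A0.
Read back as big-endian, the last byte is least significant, giving 0x2082A0.
0x2082A0 = 2130592.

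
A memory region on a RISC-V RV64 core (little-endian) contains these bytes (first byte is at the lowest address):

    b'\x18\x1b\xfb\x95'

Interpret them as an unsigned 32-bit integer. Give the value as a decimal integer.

2516261656

In little-endian order the low byte comes first in memory.
Reassemble most-significant byte first: 95 FB 1B 18 → 0x95FB1B18.
0x95FB1B18 = 2516261656.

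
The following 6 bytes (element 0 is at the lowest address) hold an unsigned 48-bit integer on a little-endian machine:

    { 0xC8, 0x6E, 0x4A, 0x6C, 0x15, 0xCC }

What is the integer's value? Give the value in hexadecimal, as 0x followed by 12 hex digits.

In little-endian order the low byte comes first in memory.
Reassemble most-significant byte first: CC 15 6C 4A 6E C8 → 0xCC156C4A6EC8.

0xCC156C4A6EC8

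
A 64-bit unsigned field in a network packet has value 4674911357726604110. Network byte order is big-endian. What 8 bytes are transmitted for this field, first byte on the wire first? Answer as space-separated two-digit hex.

4674911357726604110 in hexadecimal, padded to 64 bits, is 0x40E09F1C71BBBB4E.
Split into bytes (most-significant first): 40 E0 9F 1C 71 BB BB 4E.
In big-endian order the high byte comes first in memory.
So the memory order matches the most-significant-first order: 40 E0 9F 1C 71 BB BB 4E.

40 E0 9F 1C 71 BB BB 4E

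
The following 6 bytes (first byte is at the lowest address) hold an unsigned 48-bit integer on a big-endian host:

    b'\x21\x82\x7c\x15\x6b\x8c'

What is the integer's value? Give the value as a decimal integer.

36844311243660

Big-endian: lowest address holds the most-significant byte.
The bytes are already most-significant first: 0x21827C156B8C.
0x21827C156B8C = 36844311243660.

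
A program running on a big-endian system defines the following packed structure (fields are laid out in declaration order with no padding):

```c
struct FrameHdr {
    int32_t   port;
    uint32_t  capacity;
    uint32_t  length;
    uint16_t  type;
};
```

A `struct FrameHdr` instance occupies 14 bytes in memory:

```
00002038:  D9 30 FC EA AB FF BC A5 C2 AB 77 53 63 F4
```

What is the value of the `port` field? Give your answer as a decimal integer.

-651100950

`port` is the first field, at byte offset 0, occupying 4 bytes.
Bytes at offsets 0..3: D9 30 FC EA.
Big-endian: lowest address holds the most-significant byte.
The bytes are already most-significant first: 0xD930FCEA.
Top bit is set, so as a signed 32-bit value this is 0xD930FCEA − 2^32 = -651100950.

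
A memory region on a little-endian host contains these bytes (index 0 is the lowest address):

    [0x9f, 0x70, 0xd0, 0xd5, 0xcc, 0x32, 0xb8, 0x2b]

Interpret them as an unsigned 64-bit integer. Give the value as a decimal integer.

Little-endian: lowest address holds the least-significant byte.
Reassemble most-significant byte first: 2B B8 32 CC D5 D0 70 9F → 0x2BB832CCD5D0709F.
0x2BB832CCD5D0709F = 3150323794687586463.

3150323794687586463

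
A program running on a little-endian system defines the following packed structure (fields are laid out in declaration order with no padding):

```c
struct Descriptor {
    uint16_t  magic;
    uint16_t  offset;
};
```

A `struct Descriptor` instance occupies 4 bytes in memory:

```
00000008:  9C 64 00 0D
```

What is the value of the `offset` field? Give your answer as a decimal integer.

`offset` follows `magic` (2 bytes), so it starts at byte offset 2 and occupies 2 bytes.
Bytes at offsets 2..3: 00 0D.
Little-endian stores the least-significant byte at the lowest address.
Reassemble most-significant byte first: 0D 00 → 0x0D00.
0x0D00 = 3328.

3328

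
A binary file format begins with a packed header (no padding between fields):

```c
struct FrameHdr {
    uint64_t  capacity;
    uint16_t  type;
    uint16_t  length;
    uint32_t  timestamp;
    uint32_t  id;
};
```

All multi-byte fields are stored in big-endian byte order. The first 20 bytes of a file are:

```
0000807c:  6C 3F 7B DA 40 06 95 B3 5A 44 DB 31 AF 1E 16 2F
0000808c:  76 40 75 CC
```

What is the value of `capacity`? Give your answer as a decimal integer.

7800089256936248755

`capacity` is the first field, at byte offset 0, occupying 8 bytes.
Bytes at offsets 0..7: 6C 3F 7B DA 40 06 95 B3.
Big-endian stores the most-significant byte at the lowest address.
The bytes are already most-significant first: 0x6C3F7BDA400695B3.
0x6C3F7BDA400695B3 = 7800089256936248755.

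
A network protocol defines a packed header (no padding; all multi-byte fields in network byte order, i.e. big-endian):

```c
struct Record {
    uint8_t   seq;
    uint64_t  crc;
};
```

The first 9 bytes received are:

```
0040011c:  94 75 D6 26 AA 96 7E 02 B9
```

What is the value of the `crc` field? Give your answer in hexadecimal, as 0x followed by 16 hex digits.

`crc` follows `seq` (1 byte), so it starts at byte offset 1 and occupies 8 bytes.
Bytes at offsets 1..8: 75 D6 26 AA 96 7E 02 B9.
Big-endian: lowest address holds the most-significant byte.
The bytes are already most-significant first: 0x75D626AA967E02B9.

0x75D626AA967E02B9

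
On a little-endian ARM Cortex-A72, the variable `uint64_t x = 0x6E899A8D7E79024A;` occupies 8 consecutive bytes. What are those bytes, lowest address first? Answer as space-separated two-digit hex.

Split into bytes (most-significant first): 6E 89 9A 8D 7E 79 02 4A.
Little-endian stores the least-significant byte at the lowest address.
So at ascending addresses the bytes are 4A 02 79 7E 8D 9A 89 6E.

4A 02 79 7E 8D 9A 89 6E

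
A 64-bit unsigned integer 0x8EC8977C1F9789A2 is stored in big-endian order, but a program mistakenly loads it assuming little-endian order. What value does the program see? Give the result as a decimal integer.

11712058467443787918

Stored big-endian, the bytes at ascending addresses are 8E C8 97 7C 1F 97 89 A2.
Read back as little-endian, the first byte is least significant, giving 0xA289971F7C97C88E.
0xA289971F7C97C88E = 11712058467443787918.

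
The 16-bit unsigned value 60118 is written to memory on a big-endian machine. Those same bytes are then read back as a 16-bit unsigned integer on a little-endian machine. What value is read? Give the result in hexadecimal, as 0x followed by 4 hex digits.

0xD6EA

60118 in 16-bit hexadecimal is 0xEAD6.
Stored big-endian, the bytes at ascending addresses are EA D6.
Read back as little-endian, the first byte is least significant, giving 0xD6EA.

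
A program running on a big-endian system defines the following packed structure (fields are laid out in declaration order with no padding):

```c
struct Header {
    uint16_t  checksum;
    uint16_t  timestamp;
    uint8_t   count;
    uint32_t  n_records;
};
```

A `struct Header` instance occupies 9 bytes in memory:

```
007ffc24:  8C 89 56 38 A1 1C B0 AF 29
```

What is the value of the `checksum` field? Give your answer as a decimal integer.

`checksum` is the first field, at byte offset 0, occupying 2 bytes.
Bytes at offsets 0..1: 8C 89.
Big-endian: lowest address holds the most-significant byte.
The bytes are already most-significant first: 0x8C89.
0x8C89 = 35977.

35977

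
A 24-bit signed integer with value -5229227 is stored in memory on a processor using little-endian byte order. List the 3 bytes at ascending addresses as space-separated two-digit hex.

55 35 B0

Two's complement of -5229227 in 24 bits: 5229227 = 0x4FCAAB; invert → 0xB03554; add 1 → 0xB03555.
Split into bytes (most-significant first): B0 35 55.
Little-endian stores the least-significant byte at the lowest address.
So at ascending addresses the bytes are 55 35 B0.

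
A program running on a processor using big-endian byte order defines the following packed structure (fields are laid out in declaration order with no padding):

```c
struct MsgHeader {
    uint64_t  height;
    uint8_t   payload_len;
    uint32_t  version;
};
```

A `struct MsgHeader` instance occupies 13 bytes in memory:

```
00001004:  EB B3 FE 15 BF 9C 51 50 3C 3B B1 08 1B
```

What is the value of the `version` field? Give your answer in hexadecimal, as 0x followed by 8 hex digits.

0x3BB1081B

`version` follows `height` (8 B), `payload_len` (1 B), so it starts at offset 8 + 1 = 9 and occupies 4 bytes.
Bytes at offsets 9..12: 3B B1 08 1B.
Big-endian: lowest address holds the most-significant byte.
The bytes are already most-significant first: 0x3BB1081B.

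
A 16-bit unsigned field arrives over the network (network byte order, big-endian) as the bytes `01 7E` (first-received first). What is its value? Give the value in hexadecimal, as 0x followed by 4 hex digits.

In big-endian order the high byte comes first in memory.
The bytes are already most-significant first: 0x017E.

0x017E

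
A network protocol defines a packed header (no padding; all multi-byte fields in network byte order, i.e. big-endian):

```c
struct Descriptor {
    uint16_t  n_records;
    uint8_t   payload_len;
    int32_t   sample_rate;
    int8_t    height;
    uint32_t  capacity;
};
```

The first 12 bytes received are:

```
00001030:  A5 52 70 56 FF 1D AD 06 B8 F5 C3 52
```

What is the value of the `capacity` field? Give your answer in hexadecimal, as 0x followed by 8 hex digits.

`capacity` follows `n_records` (2 B), `payload_len` (1 B), `sample_rate` (4 B), `height` (1 B), so it starts at offset 2 + 1 + 4 + 1 = 8 and occupies 4 bytes.
Bytes at offsets 8..11: B8 F5 C3 52.
In big-endian order the high byte comes first in memory.
The bytes are already most-significant first: 0xB8F5C352.

0xB8F5C352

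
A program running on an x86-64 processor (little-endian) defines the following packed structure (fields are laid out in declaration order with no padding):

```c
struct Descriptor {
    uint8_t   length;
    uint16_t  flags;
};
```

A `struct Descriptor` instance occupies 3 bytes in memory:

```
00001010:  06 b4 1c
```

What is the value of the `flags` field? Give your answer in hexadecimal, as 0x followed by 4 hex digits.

0x1CB4

`flags` follows `length` (1 byte), so it starts at byte offset 1 and occupies 2 bytes.
Bytes at offsets 1..2: B4 1C.
In little-endian order the low byte comes first in memory.
Reassemble most-significant byte first: 1C B4 → 0x1CB4.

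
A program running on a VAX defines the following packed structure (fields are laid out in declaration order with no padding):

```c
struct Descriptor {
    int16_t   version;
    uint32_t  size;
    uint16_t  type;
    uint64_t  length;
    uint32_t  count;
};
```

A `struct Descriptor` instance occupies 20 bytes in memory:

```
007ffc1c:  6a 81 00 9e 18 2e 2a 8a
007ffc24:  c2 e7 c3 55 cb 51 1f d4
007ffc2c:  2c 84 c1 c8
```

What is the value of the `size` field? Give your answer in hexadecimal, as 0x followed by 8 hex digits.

`size` follows `version` (2 bytes), so it starts at byte offset 2 and occupies 4 bytes.
Bytes at offsets 2..5: 00 9E 18 2E.
Little-endian stores the least-significant byte at the lowest address.
Reassemble most-significant byte first: 2E 18 9E 00 → 0x2E189E00.

0x2E189E00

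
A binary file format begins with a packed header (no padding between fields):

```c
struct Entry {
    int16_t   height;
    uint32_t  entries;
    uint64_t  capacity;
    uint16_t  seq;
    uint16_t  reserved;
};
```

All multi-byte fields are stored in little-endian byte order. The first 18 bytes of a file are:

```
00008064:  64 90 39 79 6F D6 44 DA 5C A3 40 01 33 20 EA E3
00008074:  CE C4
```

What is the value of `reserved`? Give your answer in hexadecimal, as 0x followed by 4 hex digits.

`reserved` follows `height` (2 B), `entries` (4 B), `capacity` (8 B), `seq` (2 B), so it starts at offset 2 + 4 + 8 + 2 = 16 and occupies 2 bytes.
Bytes at offsets 16..17: CE C4.
Little-endian: lowest address holds the least-significant byte.
Reassemble most-significant byte first: C4 CE → 0xC4CE.

0xC4CE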